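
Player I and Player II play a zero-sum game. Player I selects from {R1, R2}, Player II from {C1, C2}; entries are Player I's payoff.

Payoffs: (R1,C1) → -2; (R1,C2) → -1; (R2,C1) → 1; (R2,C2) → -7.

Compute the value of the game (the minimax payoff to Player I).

Row minima: R1 → -2, R2 → -7; maximin = -2.
Column maxima: C1 → 1, C2 → -1; minimax = -1.
-2 ≠ -1, so there is no saddle point; optimal play is mixed.
Let Player I play R1 with probability p. Expected payoff against C1: (-2)p + 1(1−p) = −3p + 1; against C2: (-1)p + (-7)(1−p) = 6p − 7.
Setting these equal: −3p + 1 = 6p − 7 ⇒ −9p = -8 ⇒ p = 8/9, and the value is (-3)·(8/9) + 1 = -5/3.
For Player II: with q = P(C1), equating R1's and R2's payoffs gives −q − 1 = 8q − 7 ⇒ q = 2/3.

-5/3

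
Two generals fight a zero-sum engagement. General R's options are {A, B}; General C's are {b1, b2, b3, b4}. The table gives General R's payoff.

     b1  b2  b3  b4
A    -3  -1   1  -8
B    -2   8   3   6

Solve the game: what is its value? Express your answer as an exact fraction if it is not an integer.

-2

Row minima: A → -8, B → -2; maximin = -2.
Column maxima: b1 → -2, b2 → 8, b3 → 3, b4 → 6; minimax = -2.
Since maximin = minimax = -2, there is a saddle point and the value is -2.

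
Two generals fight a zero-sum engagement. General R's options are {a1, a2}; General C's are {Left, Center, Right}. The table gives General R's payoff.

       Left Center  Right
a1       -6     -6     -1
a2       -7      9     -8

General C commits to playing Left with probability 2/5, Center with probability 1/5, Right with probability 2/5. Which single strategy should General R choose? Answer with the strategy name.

a1

Expected payoff of a1: (2/5)·(-6) + (1/5)·(-6) + (2/5)·(-1) = -4.
Expected payoff of a2: (2/5)·(-7) + (1/5)·9 + (2/5)·(-8) = -21/5.
The largest is -4, so General R's best response is a1.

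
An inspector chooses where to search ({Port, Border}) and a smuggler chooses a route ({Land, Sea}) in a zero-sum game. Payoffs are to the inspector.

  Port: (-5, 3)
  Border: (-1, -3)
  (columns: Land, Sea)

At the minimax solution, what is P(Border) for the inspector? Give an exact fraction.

4/5

Row minima: Port → -5, Border → -3; maximin = -3.
Column maxima: Land → -1, Sea → 3; minimax = -1.
-3 ≠ -1, so there is no saddle point; optimal play is mixed.
Let the inspector play Port with probability p. Expected payoff against Land: (-5)p + (-1)(1−p) = −4p − 1; against Sea: 3p + (-3)(1−p) = 6p − 3.
Setting these equal: −4p − 1 = 6p − 3 ⇒ −10p = -2 ⇒ p = 1/5, and the value is (-4)·(1/5) − 1 = -9/5.
For the smuggler: with q = P(Land), equating Port's and Border's payoffs gives −8q + 3 = 2q − 3 ⇒ q = 3/5.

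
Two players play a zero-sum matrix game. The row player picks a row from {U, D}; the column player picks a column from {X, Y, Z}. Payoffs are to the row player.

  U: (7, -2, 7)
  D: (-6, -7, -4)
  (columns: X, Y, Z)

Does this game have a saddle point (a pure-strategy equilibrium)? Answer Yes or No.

Row minima: U → -2, D → -7; maximin = -2.
Column maxima: X → 7, Y → -2, Z → 7; minimax = -2.
maximin = minimax = -2, so a saddle point exists.

Yes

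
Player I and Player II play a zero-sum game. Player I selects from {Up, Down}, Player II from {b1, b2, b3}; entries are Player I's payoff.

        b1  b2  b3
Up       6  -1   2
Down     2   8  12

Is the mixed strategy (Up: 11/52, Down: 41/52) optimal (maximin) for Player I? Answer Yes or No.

No

Against b1 this mix gives (11/52)·6 + (41/52)·2 = 37/13.
Against b2 this mix gives (11/52)·(-1) + (41/52)·8 = 317/52.
Against b3 this mix gives (11/52)·2 + (41/52)·12 = 257/26.
Player II will play b1, holding Player I to 37/13. Shifting weight toward the row that does better against b1 would raise this floor (the equalizing mix achieves 50/13 against both b1 and b2), so the proposed strategy is not optimal.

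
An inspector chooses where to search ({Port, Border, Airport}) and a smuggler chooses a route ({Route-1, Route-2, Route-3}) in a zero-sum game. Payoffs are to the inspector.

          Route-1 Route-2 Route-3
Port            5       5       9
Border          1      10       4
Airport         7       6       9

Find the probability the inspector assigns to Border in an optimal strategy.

1/10

Row minima: Port → 5, Border → 1, Airport → 6; maximin = 6.
Column maxima: Route-1 → 7, Route-2 → 10, Route-3 → 9; minimax = 7.
6 ≠ 7, so there is no saddle point; optimal play is mixed.
Route-3 is strictly dominated by Route-1 (it gives the inspector strictly more in every row), so the smuggler never plays it.
With Route-3 eliminated, Port is strictly dominated by Airport (Airport gives the inspector strictly more in every remaining column), so the inspector never plays it.
On the remaining 2×2 (Border, Airport vs Route-1, Route-2):
Let the inspector play Border with probability p. Expected payoff against Route-1: 1p + 7(1−p) = −6p + 7; against Route-2: 10p + 6(1−p) = 4p + 6.
Setting these equal: −6p + 7 = 4p + 6 ⇒ −10p = -1 ⇒ p = 1/10, and the value is (-6)·(1/10) + 7 = 32/5.
For the smuggler: with q = P(Route-1), equating Border's and Airport's payoffs gives −9q + 10 = q + 6 ⇒ q = 2/5.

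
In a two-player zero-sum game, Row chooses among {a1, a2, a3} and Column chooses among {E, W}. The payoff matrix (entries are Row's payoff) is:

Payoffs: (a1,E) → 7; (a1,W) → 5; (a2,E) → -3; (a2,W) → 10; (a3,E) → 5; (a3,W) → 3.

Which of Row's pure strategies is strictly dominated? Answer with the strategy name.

a3

a1 gives a strictly higher payoff than a3 against every column: 7 > 5, 5 > 3.
So a3 is strictly dominated and Row never plays it.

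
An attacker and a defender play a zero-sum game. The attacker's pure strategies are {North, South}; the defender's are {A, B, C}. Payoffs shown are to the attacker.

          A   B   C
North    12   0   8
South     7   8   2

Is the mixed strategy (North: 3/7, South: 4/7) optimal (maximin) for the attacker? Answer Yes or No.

Against A this mix gives (3/7)·12 + (4/7)·7 = 64/7.
Against B this mix gives (3/7)·0 + (4/7)·8 = 32/7.
Against C this mix gives (3/7)·8 + (4/7)·2 = 32/7.
All of the defender's active replies (B, C) yield 32/7, and no column does worse for the attacker. The mix makes the defender indifferent and guarantees 32/7, so it is optimal.

Yes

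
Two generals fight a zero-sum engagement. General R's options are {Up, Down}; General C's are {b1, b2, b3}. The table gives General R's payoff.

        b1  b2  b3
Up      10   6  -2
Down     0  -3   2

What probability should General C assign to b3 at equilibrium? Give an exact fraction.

Row minima: Up → -2, Down → -3; maximin = -2.
Column maxima: b1 → 10, b2 → 6, b3 → 2; minimax = 2.
-2 ≠ 2, so there is no saddle point; optimal play is mixed.
b1 is strictly dominated by b2 (it gives General R strictly more in every row), so General C never plays it.
On the remaining 2×2 (Up, Down vs b2, b3):
Let General R play Up with probability p. Expected payoff against b2: 6p + (-3)(1−p) = 9p − 3; against b3: (-2)p + 2(1−p) = −4p + 2.
Setting these equal: 9p − 3 = −4p + 2 ⇒ 13p = 5 ⇒ p = 5/13, and the value is (9)·(5/13) − 3 = 6/13.
For General C: with q = P(b2), equating Up's and Down's payoffs gives 8q − 2 = −5q + 2 ⇒ q = 4/13.

9/13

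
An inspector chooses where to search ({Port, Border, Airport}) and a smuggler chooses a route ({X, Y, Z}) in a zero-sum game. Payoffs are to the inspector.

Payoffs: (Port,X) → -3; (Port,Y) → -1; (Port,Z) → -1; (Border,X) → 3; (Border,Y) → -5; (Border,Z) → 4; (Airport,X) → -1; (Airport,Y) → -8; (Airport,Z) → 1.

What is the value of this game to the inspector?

Row minima: Port → -3, Border → -5, Airport → -8; maximin = -3.
Column maxima: X → 3, Y → -1, Z → 4; minimax = -1.
-3 ≠ -1, so there is no saddle point; optimal play is mixed.
Airport is strictly dominated by Border, so the inspector never plays it.
Z is strictly dominated by X (it gives the inspector strictly more in every row), so the smuggler never plays it.
On the remaining 2×2 (Port, Border vs X, Y):
Let the inspector play Port with probability p. Expected payoff against X: (-3)p + 3(1−p) = −6p + 3; against Y: (-1)p + (-5)(1−p) = 4p − 5.
Setting these equal: −6p + 3 = 4p − 5 ⇒ −10p = -8 ⇒ p = 4/5, and the value is (-6)·(4/5) + 3 = -9/5.
For the smuggler: with q = P(X), equating Port's and Border's payoffs gives −2q − 1 = 8q − 5 ⇒ q = 2/5.

-9/5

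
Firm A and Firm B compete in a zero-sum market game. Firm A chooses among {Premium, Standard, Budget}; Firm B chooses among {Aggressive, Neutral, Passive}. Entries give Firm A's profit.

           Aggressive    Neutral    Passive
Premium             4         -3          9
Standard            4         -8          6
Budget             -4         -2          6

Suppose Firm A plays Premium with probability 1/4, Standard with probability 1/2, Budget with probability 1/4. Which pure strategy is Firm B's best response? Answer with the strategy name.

If Firm B plays Aggressive, Firm A's expected payoff is (1/4)·4 + (1/2)·4 + (1/4)·(-4) = 2.
If Firm B plays Neutral, Firm A's expected payoff is (1/4)·(-3) + (1/2)·(-8) + (1/4)·(-2) = -21/4.
If Firm B plays Passive, Firm A's expected payoff is (1/4)·9 + (1/2)·6 + (1/4)·6 = 27/4.
Firm B minimizes Firm A's payoff; the smallest is -21/4, so the best response is Neutral.

Neutral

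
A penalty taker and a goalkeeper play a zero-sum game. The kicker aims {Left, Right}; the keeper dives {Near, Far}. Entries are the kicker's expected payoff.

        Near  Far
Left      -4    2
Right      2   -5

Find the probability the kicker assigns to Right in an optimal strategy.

Row minima: Left → -4, Right → -5; maximin = -4.
Column maxima: Near → 2, Far → 2; minimax = 2.
-4 ≠ 2, so there is no saddle point; optimal play is mixed.
Let the kicker play Left with probability p. Expected payoff against Near: (-4)p + 2(1−p) = −6p + 2; against Far: 2p + (-5)(1−p) = 7p − 5.
Setting these equal: −6p + 2 = 7p − 5 ⇒ −13p = -7 ⇒ p = 7/13, and the value is (-6)·(7/13) + 2 = -16/13.
For the keeper: with q = P(Near), equating Left's and Right's payoffs gives −6q + 2 = 7q − 5 ⇒ q = 7/13.

6/13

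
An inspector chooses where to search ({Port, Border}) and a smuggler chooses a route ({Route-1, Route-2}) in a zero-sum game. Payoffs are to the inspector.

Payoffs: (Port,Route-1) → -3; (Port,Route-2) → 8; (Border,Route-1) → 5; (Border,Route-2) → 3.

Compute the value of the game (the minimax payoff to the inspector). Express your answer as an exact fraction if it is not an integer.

Row minima: Port → -3, Border → 3; maximin = 3.
Column maxima: Route-1 → 5, Route-2 → 8; minimax = 5.
3 ≠ 5, so there is no saddle point; optimal play is mixed.
Let the inspector play Port with probability p. Expected payoff against Route-1: (-3)p + 5(1−p) = −8p + 5; against Route-2: 8p + 3(1−p) = 5p + 3.
Setting these equal: −8p + 5 = 5p + 3 ⇒ −13p = -2 ⇒ p = 2/13, and the value is (-8)·(2/13) + 5 = 49/13.
For the smuggler: with q = P(Route-1), equating Port's and Border's payoffs gives −11q + 8 = 2q + 3 ⇒ q = 5/13.

49/13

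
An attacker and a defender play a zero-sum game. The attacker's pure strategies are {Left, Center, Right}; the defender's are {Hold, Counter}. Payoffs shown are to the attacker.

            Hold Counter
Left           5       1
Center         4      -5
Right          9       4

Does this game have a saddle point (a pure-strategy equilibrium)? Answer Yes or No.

Row minima: Left → 1, Center → -5, Right → 4; maximin = 4.
Column maxima: Hold → 9, Counter → 4; minimax = 4.
maximin = minimax = 4, so a saddle point exists.

Yes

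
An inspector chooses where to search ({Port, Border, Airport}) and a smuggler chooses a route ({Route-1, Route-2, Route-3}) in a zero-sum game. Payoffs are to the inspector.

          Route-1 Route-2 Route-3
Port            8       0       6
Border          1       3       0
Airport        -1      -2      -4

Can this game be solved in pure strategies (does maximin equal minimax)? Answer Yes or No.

Row minima: Port → 0, Border → 0, Airport → -4; maximin = 0.
Column maxima: Route-1 → 8, Route-2 → 3, Route-3 → 6; minimax = 3.
0 ≠ 3, so no pure-strategy equilibrium exists.

No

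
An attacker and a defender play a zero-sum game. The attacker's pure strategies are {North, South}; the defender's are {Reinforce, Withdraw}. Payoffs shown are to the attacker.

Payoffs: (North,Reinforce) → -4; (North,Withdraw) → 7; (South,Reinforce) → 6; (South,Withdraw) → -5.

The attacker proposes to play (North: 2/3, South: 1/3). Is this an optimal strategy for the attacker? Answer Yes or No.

No

Against Reinforce this mix gives (2/3)·(-4) + (1/3)·6 = -2/3.
Against Withdraw this mix gives (2/3)·7 + (1/3)·(-5) = 3.
The defender will play Reinforce, holding the attacker to -2/3. Shifting weight toward the row that does better against Reinforce would raise this floor (the equalizing mix achieves 1 against both Reinforce and Withdraw), so the proposed strategy is not optimal.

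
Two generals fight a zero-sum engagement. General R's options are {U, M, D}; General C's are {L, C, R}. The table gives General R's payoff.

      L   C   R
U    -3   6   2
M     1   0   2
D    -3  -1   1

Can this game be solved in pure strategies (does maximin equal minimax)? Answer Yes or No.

No

Row minima: U → -3, M → 0, D → -3; maximin = 0.
Column maxima: L → 1, C → 6, R → 2; minimax = 1.
0 ≠ 1, so no pure-strategy equilibrium exists.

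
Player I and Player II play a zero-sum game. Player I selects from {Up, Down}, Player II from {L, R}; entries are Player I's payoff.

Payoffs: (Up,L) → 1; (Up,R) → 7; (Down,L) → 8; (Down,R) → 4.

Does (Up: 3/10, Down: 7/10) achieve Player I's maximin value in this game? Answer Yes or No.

Against L this mix gives (3/10)·1 + (7/10)·8 = 59/10.
Against R this mix gives (3/10)·7 + (7/10)·4 = 49/10.
Player II will play R, holding Player I to 49/10. Shifting weight toward the row that does better against R would raise this floor (the equalizing mix achieves 26/5 against both R and L), so the proposed strategy is not optimal.

No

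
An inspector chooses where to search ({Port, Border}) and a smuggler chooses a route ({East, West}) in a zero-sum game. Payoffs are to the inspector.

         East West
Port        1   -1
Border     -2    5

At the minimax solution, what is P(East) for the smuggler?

Row minima: Port → -1, Border → -2; maximin = -1.
Column maxima: East → 1, West → 5; minimax = 1.
-1 ≠ 1, so there is no saddle point; optimal play is mixed.
Let the inspector play Port with probability p. Expected payoff against East: 1p + (-2)(1−p) = 3p − 2; against West: (-1)p + 5(1−p) = −6p + 5.
Setting these equal: 3p − 2 = −6p + 5 ⇒ 9p = 7 ⇒ p = 7/9, and the value is (3)·(7/9) − 2 = 1/3.
For the smuggler: with q = P(East), equating Port's and Border's payoffs gives 2q − 1 = −7q + 5 ⇒ q = 2/3.

2/3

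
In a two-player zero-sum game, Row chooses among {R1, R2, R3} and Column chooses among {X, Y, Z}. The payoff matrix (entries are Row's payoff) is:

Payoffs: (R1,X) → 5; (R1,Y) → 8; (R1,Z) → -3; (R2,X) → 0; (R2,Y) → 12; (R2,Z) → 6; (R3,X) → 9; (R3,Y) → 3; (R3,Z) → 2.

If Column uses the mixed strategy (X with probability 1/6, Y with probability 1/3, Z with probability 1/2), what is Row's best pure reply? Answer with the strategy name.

R2

Expected payoff of R1: (1/6)·5 + (1/3)·8 + (1/2)·(-3) = 2.
Expected payoff of R2: (1/6)·0 + (1/3)·12 + (1/2)·6 = 7.
Expected payoff of R3: (1/6)·9 + (1/3)·3 + (1/2)·2 = 7/2.
The largest is 7, so Row's best response is R2.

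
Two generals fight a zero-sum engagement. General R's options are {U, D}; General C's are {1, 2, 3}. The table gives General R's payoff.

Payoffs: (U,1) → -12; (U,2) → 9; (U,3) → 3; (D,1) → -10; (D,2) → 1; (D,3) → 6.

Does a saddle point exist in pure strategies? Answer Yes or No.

Yes

Row minima: U → -12, D → -10; maximin = -10.
Column maxima: 1 → -10, 2 → 9, 3 → 6; minimax = -10.
maximin = minimax = -10, so a saddle point exists.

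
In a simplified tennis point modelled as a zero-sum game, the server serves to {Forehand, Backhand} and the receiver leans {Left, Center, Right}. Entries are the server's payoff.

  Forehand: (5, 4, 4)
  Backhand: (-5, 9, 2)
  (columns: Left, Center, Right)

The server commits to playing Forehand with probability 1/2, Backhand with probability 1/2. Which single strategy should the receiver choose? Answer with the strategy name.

Left

If the receiver plays Left, the server's expected payoff is (1/2)·5 + (1/2)·(-5) = 0.
If the receiver plays Center, the server's expected payoff is (1/2)·4 + (1/2)·9 = 13/2.
If the receiver plays Right, the server's expected payoff is (1/2)·4 + (1/2)·2 = 3.
The receiver minimizes the server's payoff; the smallest is 0, so the best response is Left.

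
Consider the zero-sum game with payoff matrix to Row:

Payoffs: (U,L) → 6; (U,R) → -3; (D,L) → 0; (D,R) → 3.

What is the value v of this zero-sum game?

3/2

Row minima: U → -3, D → 0; maximin = 0.
Column maxima: L → 6, R → 3; minimax = 3.
0 ≠ 3, so there is no saddle point; optimal play is mixed.
Let Row play U with probability p. Expected payoff against L: 6p + 0(1−p) = 6p; against R: (-3)p + 3(1−p) = −6p + 3.
Setting these equal: 6p = −6p + 3 ⇒ 12p = 3 ⇒ p = 1/4, and the value is (6)·(1/4) = 3/2.
For Column: with q = P(L), equating U's and D's payoffs gives 9q − 3 = −3q + 3 ⇒ q = 1/2.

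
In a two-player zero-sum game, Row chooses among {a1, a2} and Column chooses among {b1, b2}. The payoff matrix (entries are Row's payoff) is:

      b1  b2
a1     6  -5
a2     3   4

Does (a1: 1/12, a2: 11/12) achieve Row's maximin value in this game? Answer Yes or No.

Against b1 this mix gives (1/12)·6 + (11/12)·3 = 13/4.
Against b2 this mix gives (1/12)·(-5) + (11/12)·4 = 13/4.
All of Column's active replies (b1, b2) yield 13/4, and no column does worse for Row. The mix makes Column indifferent and guarantees 13/4, so it is optimal.

Yes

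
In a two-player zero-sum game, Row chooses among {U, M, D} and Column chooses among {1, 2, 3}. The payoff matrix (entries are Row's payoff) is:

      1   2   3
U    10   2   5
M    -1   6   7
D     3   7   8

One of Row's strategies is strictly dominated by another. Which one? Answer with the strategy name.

M

D gives a strictly higher payoff than M against every column: 3 > -1, 7 > 6, 8 > 7.
So M is strictly dominated and Row never plays it.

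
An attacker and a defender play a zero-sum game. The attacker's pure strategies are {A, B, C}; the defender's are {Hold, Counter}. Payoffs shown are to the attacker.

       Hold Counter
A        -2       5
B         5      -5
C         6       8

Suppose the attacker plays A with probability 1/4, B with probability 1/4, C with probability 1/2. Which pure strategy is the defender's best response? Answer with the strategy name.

If the defender plays Hold, the attacker's expected payoff is (1/4)·(-2) + (1/4)·5 + (1/2)·6 = 15/4.
If the defender plays Counter, the attacker's expected payoff is (1/4)·5 + (1/4)·(-5) + (1/2)·8 = 4.
The defender minimizes the attacker's payoff; the smallest is 15/4, so the best response is Hold.

Hold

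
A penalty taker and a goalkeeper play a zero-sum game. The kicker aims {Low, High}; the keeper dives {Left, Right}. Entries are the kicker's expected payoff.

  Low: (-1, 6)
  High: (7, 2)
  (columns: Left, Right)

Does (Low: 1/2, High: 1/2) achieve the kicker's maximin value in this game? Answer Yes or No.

No

Against Left this mix gives (1/2)·(-1) + (1/2)·7 = 3.
Against Right this mix gives (1/2)·6 + (1/2)·2 = 4.
The keeper will play Left, holding the kicker to 3. Shifting weight toward the row that does better against Left would raise this floor (the equalizing mix achieves 11/3 against both Left and Right), so the proposed strategy is not optimal.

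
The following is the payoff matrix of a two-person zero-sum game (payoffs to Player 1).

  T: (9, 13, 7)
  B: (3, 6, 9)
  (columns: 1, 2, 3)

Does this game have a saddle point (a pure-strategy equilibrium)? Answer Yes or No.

Row minima: T → 7, B → 3; maximin = 7.
Column maxima: 1 → 9, 2 → 13, 3 → 9; minimax = 9.
7 ≠ 9, so no pure-strategy equilibrium exists.

No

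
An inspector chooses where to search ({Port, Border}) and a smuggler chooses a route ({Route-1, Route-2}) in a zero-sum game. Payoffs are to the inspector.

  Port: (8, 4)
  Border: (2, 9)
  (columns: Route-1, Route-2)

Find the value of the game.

Row minima: Port → 4, Border → 2; maximin = 4.
Column maxima: Route-1 → 8, Route-2 → 9; minimax = 8.
4 ≠ 8, so there is no saddle point; optimal play is mixed.
Let the inspector play Port with probability p. Expected payoff against Route-1: 8p + 2(1−p) = 6p + 2; against Route-2: 4p + 9(1−p) = −5p + 9.
Setting these equal: 6p + 2 = −5p + 9 ⇒ 11p = 7 ⇒ p = 7/11, and the value is (6)·(7/11) + 2 = 64/11.
For the smuggler: with q = P(Route-1), equating Port's and Border's payoffs gives 4q + 4 = −7q + 9 ⇒ q = 5/11.

64/11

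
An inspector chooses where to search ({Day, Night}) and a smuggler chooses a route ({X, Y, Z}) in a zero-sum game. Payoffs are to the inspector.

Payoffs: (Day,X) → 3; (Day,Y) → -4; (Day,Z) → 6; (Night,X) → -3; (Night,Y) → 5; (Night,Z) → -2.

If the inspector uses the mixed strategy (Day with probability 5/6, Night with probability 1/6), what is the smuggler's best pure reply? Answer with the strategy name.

If the smuggler plays X, the inspector's expected payoff is (5/6)·3 + (1/6)·(-3) = 2.
If the smuggler plays Y, the inspector's expected payoff is (5/6)·(-4) + (1/6)·5 = -5/2.
If the smuggler plays Z, the inspector's expected payoff is (5/6)·6 + (1/6)·(-2) = 14/3.
The smuggler minimizes the inspector's payoff; the smallest is -5/2, so the best response is Y.

Y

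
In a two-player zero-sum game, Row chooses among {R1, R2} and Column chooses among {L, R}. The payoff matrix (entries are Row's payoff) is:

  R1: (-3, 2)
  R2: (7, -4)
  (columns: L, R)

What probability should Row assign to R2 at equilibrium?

5/16

Row minima: R1 → -3, R2 → -4; maximin = -3.
Column maxima: L → 7, R → 2; minimax = 2.
-3 ≠ 2, so there is no saddle point; optimal play is mixed.
Let Row play R1 with probability p. Expected payoff against L: (-3)p + 7(1−p) = −10p + 7; against R: 2p + (-4)(1−p) = 6p − 4.
Setting these equal: −10p + 7 = 6p − 4 ⇒ −16p = -11 ⇒ p = 11/16, and the value is (-10)·(11/16) + 7 = 1/8.
For Column: with q = P(L), equating R1's and R2's payoffs gives −5q + 2 = 11q − 4 ⇒ q = 3/8.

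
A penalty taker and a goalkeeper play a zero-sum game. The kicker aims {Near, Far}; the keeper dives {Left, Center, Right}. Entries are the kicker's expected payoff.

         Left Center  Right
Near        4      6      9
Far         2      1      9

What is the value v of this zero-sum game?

Row minima: Near → 4, Far → 1; maximin = 4.
Column maxima: Left → 4, Center → 6, Right → 9; minimax = 4.
Since maximin = minimax = 4, there is a saddle point and the value is 4.

4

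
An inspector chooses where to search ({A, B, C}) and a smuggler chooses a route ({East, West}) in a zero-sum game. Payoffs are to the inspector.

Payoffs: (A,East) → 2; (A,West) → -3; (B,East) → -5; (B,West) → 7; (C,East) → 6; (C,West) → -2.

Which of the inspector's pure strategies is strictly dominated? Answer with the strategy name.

C gives a strictly higher payoff than A against every column: 6 > 2, -2 > -3.
So A is strictly dominated and the inspector never plays it.

A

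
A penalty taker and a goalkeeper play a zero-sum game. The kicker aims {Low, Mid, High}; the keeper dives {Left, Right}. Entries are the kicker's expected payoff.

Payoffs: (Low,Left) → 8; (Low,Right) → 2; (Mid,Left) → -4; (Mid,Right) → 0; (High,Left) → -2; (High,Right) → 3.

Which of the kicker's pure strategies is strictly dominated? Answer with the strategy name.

Low gives a strictly higher payoff than Mid against every column: 8 > -4, 2 > 0.
So Mid is strictly dominated and the kicker never plays it.

Mid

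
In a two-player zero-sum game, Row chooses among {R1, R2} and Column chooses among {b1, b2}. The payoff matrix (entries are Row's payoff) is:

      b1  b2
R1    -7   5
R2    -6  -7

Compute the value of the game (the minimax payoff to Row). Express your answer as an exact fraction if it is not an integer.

Row minima: R1 → -7, R2 → -7; maximin = -7.
Column maxima: b1 → -6, b2 → 5; minimax = -6.
-7 ≠ -6, so there is no saddle point; optimal play is mixed.
Let Row play R1 with probability p. Expected payoff against b1: (-7)p + (-6)(1−p) = −p − 6; against b2: 5p + (-7)(1−p) = 12p − 7.
Setting these equal: −p − 6 = 12p − 7 ⇒ −13p = -1 ⇒ p = 1/13, and the value is (-1)·(1/13) − 6 = -79/13.
For Column: with q = P(b1), equating R1's and R2's payoffs gives −12q + 5 = q − 7 ⇒ q = 12/13.

-79/13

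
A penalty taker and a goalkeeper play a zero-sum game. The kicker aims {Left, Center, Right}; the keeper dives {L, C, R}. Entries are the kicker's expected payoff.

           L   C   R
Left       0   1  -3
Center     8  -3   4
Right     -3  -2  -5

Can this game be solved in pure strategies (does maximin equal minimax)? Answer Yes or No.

Row minima: Left → -3, Center → -3, Right → -5; maximin = -3.
Column maxima: L → 8, C → 1, R → 4; minimax = 1.
-3 ≠ 1, so no pure-strategy equilibrium exists.

No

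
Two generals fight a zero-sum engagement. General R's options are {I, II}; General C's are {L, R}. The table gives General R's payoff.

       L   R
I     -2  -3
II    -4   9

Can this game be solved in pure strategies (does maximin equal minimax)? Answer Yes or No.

Row minima: I → -3, II → -4; maximin = -3.
Column maxima: L → -2, R → 9; minimax = -2.
-3 ≠ -2, so no pure-strategy equilibrium exists.

No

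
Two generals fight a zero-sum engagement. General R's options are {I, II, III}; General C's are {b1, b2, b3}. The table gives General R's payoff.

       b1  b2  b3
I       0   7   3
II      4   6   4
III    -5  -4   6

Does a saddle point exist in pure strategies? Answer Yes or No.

Row minima: I → 0, II → 4, III → -5; maximin = 4.
Column maxima: b1 → 4, b2 → 7, b3 → 6; minimax = 4.
maximin = minimax = 4, so a saddle point exists.

Yes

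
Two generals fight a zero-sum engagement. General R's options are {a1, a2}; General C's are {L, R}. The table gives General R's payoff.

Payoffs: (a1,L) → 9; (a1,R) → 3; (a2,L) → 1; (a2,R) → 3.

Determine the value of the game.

Row minima: a1 → 3, a2 → 1; maximin = 3.
Column maxima: L → 9, R → 3; minimax = 3.
Since maximin = minimax = 3, there is a saddle point and the value is 3.

3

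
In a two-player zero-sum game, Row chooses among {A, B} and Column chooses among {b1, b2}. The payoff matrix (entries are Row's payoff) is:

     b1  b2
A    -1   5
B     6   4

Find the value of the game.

17/4

Row minima: A → -1, B → 4; maximin = 4.
Column maxima: b1 → 6, b2 → 5; minimax = 5.
4 ≠ 5, so there is no saddle point; optimal play is mixed.
Let Row play A with probability p. Expected payoff against b1: (-1)p + 6(1−p) = −7p + 6; against b2: 5p + 4(1−p) = p + 4.
Setting these equal: −7p + 6 = p + 4 ⇒ −8p = -2 ⇒ p = 1/4, and the value is (-7)·(1/4) + 6 = 17/4.
For Column: with q = P(b1), equating A's and B's payoffs gives −6q + 5 = 2q + 4 ⇒ q = 1/8.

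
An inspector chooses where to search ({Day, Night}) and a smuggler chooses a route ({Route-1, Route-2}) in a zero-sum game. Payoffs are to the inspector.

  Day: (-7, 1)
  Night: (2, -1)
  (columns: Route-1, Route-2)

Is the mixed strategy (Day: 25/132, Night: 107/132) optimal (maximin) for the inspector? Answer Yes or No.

No

Against Route-1 this mix gives (25/132)·(-7) + (107/132)·2 = 13/44.
Against Route-2 this mix gives (25/132)·1 + (107/132)·(-1) = -41/66.
The smuggler will play Route-2, holding the inspector to -41/66. Shifting weight toward the row that does better against Route-2 would raise this floor (the equalizing mix achieves -5/11 against both Route-2 and Route-1), so the proposed strategy is not optimal.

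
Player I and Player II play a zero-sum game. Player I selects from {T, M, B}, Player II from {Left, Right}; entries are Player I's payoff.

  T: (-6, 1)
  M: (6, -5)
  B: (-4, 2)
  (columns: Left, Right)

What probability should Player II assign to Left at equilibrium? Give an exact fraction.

7/17

Row minima: T → -6, M → -5, B → -4; maximin = -4.
Column maxima: Left → 6, Right → 2; minimax = 2.
-4 ≠ 2, so there is no saddle point; optimal play is mixed.
T is strictly dominated by B, so Player I never plays it.
On the remaining 2×2 (M, B vs Left, Right):
Let Player I play M with probability p. Expected payoff against Left: 6p + (-4)(1−p) = 10p − 4; against Right: (-5)p + 2(1−p) = −7p + 2.
Setting these equal: 10p − 4 = −7p + 2 ⇒ 17p = 6 ⇒ p = 6/17, and the value is (10)·(6/17) − 4 = -8/17.
For Player II: with q = P(Left), equating M's and B's payoffs gives 11q − 5 = −6q + 2 ⇒ q = 7/17.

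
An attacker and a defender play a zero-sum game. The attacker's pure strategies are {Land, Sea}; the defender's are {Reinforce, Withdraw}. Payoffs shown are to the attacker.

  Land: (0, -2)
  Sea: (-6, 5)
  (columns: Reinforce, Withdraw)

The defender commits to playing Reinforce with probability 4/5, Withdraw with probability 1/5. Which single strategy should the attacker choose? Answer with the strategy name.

Expected payoff of Land: (4/5)·0 + (1/5)·(-2) = -2/5.
Expected payoff of Sea: (4/5)·(-6) + (1/5)·5 = -19/5.
The largest is -2/5, so the attacker's best response is Land.

Land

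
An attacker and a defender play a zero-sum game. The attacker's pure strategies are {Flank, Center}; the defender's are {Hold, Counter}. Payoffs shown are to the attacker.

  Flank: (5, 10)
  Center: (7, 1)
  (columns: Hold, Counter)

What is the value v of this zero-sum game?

65/11

Row minima: Flank → 5, Center → 1; maximin = 5.
Column maxima: Hold → 7, Counter → 10; minimax = 7.
5 ≠ 7, so there is no saddle point; optimal play is mixed.
Let the attacker play Flank with probability p. Expected payoff against Hold: 5p + 7(1−p) = −2p + 7; against Counter: 10p + 1(1−p) = 9p + 1.
Setting these equal: −2p + 7 = 9p + 1 ⇒ −11p = -6 ⇒ p = 6/11, and the value is (-2)·(6/11) + 7 = 65/11.
For the defender: with q = P(Hold), equating Flank's and Center's payoffs gives −5q + 10 = 6q + 1 ⇒ q = 9/11.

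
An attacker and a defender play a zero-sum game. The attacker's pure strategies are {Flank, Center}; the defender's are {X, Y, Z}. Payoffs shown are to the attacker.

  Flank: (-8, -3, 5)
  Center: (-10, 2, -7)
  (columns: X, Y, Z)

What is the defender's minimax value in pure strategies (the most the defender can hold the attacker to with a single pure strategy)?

Column maxima: X → -8, Y → 2, Z → 5.
The smallest of these is -8.

-8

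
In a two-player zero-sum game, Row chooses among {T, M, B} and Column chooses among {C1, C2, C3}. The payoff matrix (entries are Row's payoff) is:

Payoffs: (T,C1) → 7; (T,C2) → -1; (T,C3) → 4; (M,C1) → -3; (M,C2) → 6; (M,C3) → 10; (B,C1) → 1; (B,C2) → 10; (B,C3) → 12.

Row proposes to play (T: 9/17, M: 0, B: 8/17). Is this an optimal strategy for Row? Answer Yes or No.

Against C1 this mix gives (9/17)·7 + (8/17)·1 = 71/17.
Against C2 this mix gives (9/17)·(-1) + (8/17)·10 = 71/17.
Against C3 this mix gives (9/17)·4 + (8/17)·12 = 132/17.
All of Column's active replies (C1, C2) yield 71/17, and no column does worse for Row. The mix makes Column indifferent and guarantees 71/17, so it is optimal.

Yes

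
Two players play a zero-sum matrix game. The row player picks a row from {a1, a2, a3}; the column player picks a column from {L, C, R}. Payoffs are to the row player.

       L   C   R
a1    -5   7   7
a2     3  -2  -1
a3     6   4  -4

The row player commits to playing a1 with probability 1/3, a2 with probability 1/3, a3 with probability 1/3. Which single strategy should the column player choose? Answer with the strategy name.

R

If the column player plays L, the row player's expected payoff is (1/3)·(-5) + (1/3)·3 + (1/3)·6 = 4/3.
If the column player plays C, the row player's expected payoff is (1/3)·7 + (1/3)·(-2) + (1/3)·4 = 3.
If the column player plays R, the row player's expected payoff is (1/3)·7 + (1/3)·(-1) + (1/3)·(-4) = 2/3.
The column player minimizes the row player's payoff; the smallest is 2/3, so the best response is R.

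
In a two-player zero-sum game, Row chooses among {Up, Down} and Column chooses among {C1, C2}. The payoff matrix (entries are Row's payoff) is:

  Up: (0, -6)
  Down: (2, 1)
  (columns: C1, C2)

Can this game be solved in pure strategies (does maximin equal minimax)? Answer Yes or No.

Yes

Row minima: Up → -6, Down → 1; maximin = 1.
Column maxima: C1 → 2, C2 → 1; minimax = 1.
maximin = minimax = 1, so a saddle point exists.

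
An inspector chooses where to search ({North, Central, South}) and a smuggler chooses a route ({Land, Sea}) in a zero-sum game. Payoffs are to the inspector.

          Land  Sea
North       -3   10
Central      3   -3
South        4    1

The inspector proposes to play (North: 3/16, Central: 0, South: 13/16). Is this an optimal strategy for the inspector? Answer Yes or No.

Against Land this mix gives (3/16)·(-3) + (13/16)·4 = 43/16.
Against Sea this mix gives (3/16)·10 + (13/16)·1 = 43/16.
All of the smuggler's active replies (Land, Sea) yield 43/16, and no column does worse for the inspector. The mix makes the smuggler indifferent and guarantees 43/16, so it is optimal.

Yes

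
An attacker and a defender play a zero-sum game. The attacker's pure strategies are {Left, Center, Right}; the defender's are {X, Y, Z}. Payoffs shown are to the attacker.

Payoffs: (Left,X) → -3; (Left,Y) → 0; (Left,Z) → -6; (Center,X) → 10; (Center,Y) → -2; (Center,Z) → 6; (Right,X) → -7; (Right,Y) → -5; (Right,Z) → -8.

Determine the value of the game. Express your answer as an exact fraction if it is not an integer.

Row minima: Left → -6, Center → -2, Right → -8; maximin = -2.
Column maxima: X → 10, Y → 0, Z → 6; minimax = 0.
-2 ≠ 0, so there is no saddle point; optimal play is mixed.
Right is strictly dominated by Left, so the attacker never plays it.
X is strictly dominated by Z (it gives the attacker strictly more in every row), so the defender never plays it.
On the remaining 2×2 (Left, Center vs Y, Z):
Let the attacker play Left with probability p. Expected payoff against Y: 0p + (-2)(1−p) = 2p − 2; against Z: (-6)p + 6(1−p) = −12p + 6.
Setting these equal: 2p − 2 = −12p + 6 ⇒ 14p = 8 ⇒ p = 4/7, and the value is (2)·(4/7) − 2 = -6/7.
For the defender: with q = P(Y), equating Left's and Center's payoffs gives 6q − 6 = −8q + 6 ⇒ q = 6/7.

-6/7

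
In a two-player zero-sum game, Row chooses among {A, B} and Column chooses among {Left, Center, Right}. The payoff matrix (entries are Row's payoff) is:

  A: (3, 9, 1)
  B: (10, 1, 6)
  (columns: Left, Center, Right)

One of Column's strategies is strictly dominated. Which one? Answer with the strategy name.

Left

Right holds Row's payoff strictly below Left in every row: 1 < 3, 6 < 10.
So Left is strictly dominated for Column.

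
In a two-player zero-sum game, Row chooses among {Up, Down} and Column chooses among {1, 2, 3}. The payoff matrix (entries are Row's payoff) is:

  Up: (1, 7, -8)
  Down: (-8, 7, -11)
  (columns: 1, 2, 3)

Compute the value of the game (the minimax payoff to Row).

-8

Row minima: Up → -8, Down → -11; maximin = -8.
Column maxima: 1 → 1, 2 → 7, 3 → -8; minimax = -8.
Since maximin = minimax = -8, there is a saddle point and the value is -8.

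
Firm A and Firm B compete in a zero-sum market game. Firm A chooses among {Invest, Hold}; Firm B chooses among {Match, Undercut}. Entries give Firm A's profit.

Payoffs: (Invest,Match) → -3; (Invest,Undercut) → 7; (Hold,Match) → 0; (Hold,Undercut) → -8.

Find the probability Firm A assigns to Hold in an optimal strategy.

5/9

Row minima: Invest → -3, Hold → -8; maximin = -3.
Column maxima: Match → 0, Undercut → 7; minimax = 0.
-3 ≠ 0, so there is no saddle point; optimal play is mixed.
Let Firm A play Invest with probability p. Expected payoff against Match: (-3)p + 0(1−p) = −3p; against Undercut: 7p + (-8)(1−p) = 15p − 8.
Setting these equal: −3p = 15p − 8 ⇒ −18p = -8 ⇒ p = 4/9, and the value is (-3)·(4/9) = -4/3.
For Firm B: with q = P(Match), equating Invest's and Hold's payoffs gives −10q + 7 = 8q − 8 ⇒ q = 5/6.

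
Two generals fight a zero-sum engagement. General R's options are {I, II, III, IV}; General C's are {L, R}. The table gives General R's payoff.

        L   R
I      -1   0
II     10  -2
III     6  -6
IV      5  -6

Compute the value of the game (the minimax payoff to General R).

Row minima: I → -1, II → -2, III → -6, IV → -6; maximin = -1.
Column maxima: L → 10, R → 0; minimax = 0.
-1 ≠ 0, so there is no saddle point; optimal play is mixed.
III is strictly dominated by II, so General R never plays it.
IV is strictly dominated by II, so General R never plays it.
On the remaining 2×2 (I, II vs L, R):
Let General R play I with probability p. Expected payoff against L: (-1)p + 10(1−p) = −11p + 10; against R: 0p + (-2)(1−p) = 2p − 2.
Setting these equal: −11p + 10 = 2p − 2 ⇒ −13p = -12 ⇒ p = 12/13, and the value is (-11)·(12/13) + 10 = -2/13.
For General C: with q = P(L), equating I's and II's payoffs gives −q = 12q − 2 ⇒ q = 2/13.

-2/13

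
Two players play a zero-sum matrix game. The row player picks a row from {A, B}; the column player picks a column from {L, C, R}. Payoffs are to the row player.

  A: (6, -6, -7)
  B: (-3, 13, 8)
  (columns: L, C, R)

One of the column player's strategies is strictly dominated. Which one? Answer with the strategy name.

R holds the row player's payoff strictly below C in every row: -7 < -6, 8 < 13.
So C is strictly dominated for the column player.

C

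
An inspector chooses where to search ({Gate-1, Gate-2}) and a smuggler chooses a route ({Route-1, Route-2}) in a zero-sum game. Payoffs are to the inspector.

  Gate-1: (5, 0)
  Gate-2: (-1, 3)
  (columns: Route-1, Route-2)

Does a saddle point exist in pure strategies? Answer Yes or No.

No

Row minima: Gate-1 → 0, Gate-2 → -1; maximin = 0.
Column maxima: Route-1 → 5, Route-2 → 3; minimax = 3.
0 ≠ 3, so no pure-strategy equilibrium exists.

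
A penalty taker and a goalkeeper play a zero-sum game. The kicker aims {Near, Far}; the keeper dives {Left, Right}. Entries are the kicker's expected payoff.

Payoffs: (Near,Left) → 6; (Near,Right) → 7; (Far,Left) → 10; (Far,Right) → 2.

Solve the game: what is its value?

58/9

Row minima: Near → 6, Far → 2; maximin = 6.
Column maxima: Left → 10, Right → 7; minimax = 7.
6 ≠ 7, so there is no saddle point; optimal play is mixed.
Let the kicker play Near with probability p. Expected payoff against Left: 6p + 10(1−p) = −4p + 10; against Right: 7p + 2(1−p) = 5p + 2.
Setting these equal: −4p + 10 = 5p + 2 ⇒ −9p = -8 ⇒ p = 8/9, and the value is (-4)·(8/9) + 10 = 58/9.
For the keeper: with q = P(Left), equating Near's and Far's payoffs gives −q + 7 = 8q + 2 ⇒ q = 5/9.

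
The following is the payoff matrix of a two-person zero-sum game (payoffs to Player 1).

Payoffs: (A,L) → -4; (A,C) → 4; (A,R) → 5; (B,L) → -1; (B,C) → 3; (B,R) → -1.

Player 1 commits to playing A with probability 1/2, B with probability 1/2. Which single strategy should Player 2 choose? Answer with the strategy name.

If Player 2 plays L, Player 1's expected payoff is (1/2)·(-4) + (1/2)·(-1) = -5/2.
If Player 2 plays C, Player 1's expected payoff is (1/2)·4 + (1/2)·3 = 7/2.
If Player 2 plays R, Player 1's expected payoff is (1/2)·5 + (1/2)·(-1) = 2.
Player 2 minimizes Player 1's payoff; the smallest is -5/2, so the best response is L.

L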